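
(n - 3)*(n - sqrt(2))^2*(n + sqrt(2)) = n^4 - 3*n^3 - sqrt(2)*n^3 - 2*n^2 + 3*sqrt(2)*n^2 + 2*sqrt(2)*n + 6*n - 6*sqrt(2)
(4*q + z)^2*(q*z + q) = 16*q^3*z + 16*q^3 + 8*q^2*z^2 + 8*q^2*z + q*z^3 + q*z^2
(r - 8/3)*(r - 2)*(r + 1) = r^3 - 11*r^2/3 + 2*r/3 + 16/3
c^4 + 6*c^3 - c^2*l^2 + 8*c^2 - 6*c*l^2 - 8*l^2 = (c + 2)*(c + 4)*(c - l)*(c + l)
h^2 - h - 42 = (h - 7)*(h + 6)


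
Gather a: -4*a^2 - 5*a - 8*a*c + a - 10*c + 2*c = -4*a^2 + a*(-8*c - 4) - 8*c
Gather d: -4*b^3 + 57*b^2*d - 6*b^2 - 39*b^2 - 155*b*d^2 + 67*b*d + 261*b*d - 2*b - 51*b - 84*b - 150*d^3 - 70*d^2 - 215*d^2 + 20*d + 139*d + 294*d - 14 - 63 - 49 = -4*b^3 - 45*b^2 - 137*b - 150*d^3 + d^2*(-155*b - 285) + d*(57*b^2 + 328*b + 453) - 126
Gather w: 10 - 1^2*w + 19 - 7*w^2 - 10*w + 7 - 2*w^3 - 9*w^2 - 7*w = -2*w^3 - 16*w^2 - 18*w + 36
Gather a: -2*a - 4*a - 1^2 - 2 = -6*a - 3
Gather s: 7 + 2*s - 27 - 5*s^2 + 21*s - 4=-5*s^2 + 23*s - 24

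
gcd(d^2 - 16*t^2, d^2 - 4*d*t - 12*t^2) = 1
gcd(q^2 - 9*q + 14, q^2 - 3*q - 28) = q - 7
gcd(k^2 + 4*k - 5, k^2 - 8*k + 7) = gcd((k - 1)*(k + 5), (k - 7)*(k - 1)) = k - 1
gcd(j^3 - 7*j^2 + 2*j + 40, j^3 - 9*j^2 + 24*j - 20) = j - 5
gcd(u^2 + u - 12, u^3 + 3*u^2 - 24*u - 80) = u + 4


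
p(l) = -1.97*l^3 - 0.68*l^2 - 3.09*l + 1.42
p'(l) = -5.91*l^2 - 1.36*l - 3.09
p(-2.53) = 36.79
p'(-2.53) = -37.48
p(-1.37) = 9.44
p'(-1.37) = -12.32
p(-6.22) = 468.40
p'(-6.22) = -223.28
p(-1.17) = 7.26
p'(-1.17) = -9.59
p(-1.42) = 10.08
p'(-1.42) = -13.08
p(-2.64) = 41.09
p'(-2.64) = -40.69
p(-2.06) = 22.12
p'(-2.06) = -25.37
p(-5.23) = 280.80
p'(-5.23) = -157.63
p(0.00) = 1.42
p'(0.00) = -3.09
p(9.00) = -1517.60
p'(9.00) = -494.04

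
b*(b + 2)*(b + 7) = b^3 + 9*b^2 + 14*b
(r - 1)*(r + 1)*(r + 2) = r^3 + 2*r^2 - r - 2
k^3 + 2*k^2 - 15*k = k*(k - 3)*(k + 5)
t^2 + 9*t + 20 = (t + 4)*(t + 5)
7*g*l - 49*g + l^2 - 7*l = (7*g + l)*(l - 7)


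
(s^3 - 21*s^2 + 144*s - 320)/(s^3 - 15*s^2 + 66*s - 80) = (s - 8)/(s - 2)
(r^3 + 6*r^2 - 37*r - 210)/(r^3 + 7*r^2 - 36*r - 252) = (r + 5)/(r + 6)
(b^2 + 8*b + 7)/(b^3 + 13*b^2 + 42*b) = (b + 1)/(b*(b + 6))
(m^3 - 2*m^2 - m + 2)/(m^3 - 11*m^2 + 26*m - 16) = (m + 1)/(m - 8)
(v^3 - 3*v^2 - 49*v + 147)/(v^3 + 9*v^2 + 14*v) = (v^2 - 10*v + 21)/(v*(v + 2))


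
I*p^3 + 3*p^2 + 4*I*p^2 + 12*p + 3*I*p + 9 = (p + 3)*(p - 3*I)*(I*p + I)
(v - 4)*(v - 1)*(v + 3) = v^3 - 2*v^2 - 11*v + 12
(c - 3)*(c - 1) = c^2 - 4*c + 3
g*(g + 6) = g^2 + 6*g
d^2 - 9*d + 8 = (d - 8)*(d - 1)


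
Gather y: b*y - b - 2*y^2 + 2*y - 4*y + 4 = -b - 2*y^2 + y*(b - 2) + 4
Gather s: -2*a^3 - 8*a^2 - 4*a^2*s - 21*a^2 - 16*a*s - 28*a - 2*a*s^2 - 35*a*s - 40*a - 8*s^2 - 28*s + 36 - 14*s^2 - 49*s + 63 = -2*a^3 - 29*a^2 - 68*a + s^2*(-2*a - 22) + s*(-4*a^2 - 51*a - 77) + 99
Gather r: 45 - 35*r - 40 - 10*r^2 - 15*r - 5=-10*r^2 - 50*r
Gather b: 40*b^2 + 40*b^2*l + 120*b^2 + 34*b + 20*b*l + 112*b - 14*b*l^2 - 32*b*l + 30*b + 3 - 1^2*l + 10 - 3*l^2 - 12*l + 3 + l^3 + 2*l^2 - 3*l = b^2*(40*l + 160) + b*(-14*l^2 - 12*l + 176) + l^3 - l^2 - 16*l + 16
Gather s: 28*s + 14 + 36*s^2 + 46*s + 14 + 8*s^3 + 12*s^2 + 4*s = 8*s^3 + 48*s^2 + 78*s + 28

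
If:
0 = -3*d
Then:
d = 0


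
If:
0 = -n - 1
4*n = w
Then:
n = -1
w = -4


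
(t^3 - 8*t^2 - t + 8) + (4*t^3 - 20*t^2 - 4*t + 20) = 5*t^3 - 28*t^2 - 5*t + 28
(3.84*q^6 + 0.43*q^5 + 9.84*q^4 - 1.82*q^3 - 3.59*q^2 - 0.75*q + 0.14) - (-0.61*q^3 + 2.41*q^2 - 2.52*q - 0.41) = 3.84*q^6 + 0.43*q^5 + 9.84*q^4 - 1.21*q^3 - 6.0*q^2 + 1.77*q + 0.55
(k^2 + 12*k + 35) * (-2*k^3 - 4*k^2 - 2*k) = -2*k^5 - 28*k^4 - 120*k^3 - 164*k^2 - 70*k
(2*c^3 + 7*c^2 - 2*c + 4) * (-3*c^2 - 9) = -6*c^5 - 21*c^4 - 12*c^3 - 75*c^2 + 18*c - 36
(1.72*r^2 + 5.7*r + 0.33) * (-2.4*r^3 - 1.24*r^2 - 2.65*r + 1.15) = -4.128*r^5 - 15.8128*r^4 - 12.418*r^3 - 13.5362*r^2 + 5.6805*r + 0.3795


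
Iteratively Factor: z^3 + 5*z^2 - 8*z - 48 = (z + 4)*(z^2 + z - 12) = (z - 3)*(z + 4)*(z + 4)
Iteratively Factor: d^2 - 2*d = (d - 2)*(d)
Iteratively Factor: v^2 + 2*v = (v + 2)*(v)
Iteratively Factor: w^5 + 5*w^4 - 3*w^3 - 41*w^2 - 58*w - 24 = (w + 4)*(w^4 + w^3 - 7*w^2 - 13*w - 6) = (w + 1)*(w + 4)*(w^3 - 7*w - 6) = (w + 1)*(w + 2)*(w + 4)*(w^2 - 2*w - 3) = (w - 3)*(w + 1)*(w + 2)*(w + 4)*(w + 1)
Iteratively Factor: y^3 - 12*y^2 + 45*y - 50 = (y - 2)*(y^2 - 10*y + 25) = (y - 5)*(y - 2)*(y - 5)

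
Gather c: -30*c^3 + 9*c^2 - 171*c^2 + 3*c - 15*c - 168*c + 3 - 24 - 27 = -30*c^3 - 162*c^2 - 180*c - 48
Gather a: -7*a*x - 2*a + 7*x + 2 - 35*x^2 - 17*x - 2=a*(-7*x - 2) - 35*x^2 - 10*x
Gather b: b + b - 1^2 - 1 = 2*b - 2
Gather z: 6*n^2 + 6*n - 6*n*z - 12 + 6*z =6*n^2 + 6*n + z*(6 - 6*n) - 12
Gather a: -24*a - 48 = -24*a - 48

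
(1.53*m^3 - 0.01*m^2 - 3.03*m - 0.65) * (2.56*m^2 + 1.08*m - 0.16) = 3.9168*m^5 + 1.6268*m^4 - 8.0124*m^3 - 4.9348*m^2 - 0.2172*m + 0.104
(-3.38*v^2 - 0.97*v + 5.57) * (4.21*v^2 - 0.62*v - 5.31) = -14.2298*v^4 - 1.9881*v^3 + 41.9989*v^2 + 1.6973*v - 29.5767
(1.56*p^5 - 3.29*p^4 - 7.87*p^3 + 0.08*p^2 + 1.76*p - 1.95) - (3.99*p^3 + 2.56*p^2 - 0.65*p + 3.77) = 1.56*p^5 - 3.29*p^4 - 11.86*p^3 - 2.48*p^2 + 2.41*p - 5.72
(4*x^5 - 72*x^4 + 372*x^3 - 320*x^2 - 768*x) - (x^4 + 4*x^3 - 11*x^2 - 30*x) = 4*x^5 - 73*x^4 + 368*x^3 - 309*x^2 - 738*x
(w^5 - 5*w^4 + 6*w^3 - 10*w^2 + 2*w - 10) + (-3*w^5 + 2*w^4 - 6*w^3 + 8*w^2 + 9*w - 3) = -2*w^5 - 3*w^4 - 2*w^2 + 11*w - 13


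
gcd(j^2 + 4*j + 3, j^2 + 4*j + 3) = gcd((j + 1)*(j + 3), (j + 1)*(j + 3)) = j^2 + 4*j + 3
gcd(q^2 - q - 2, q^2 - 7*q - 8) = q + 1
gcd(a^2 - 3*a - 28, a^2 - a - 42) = a - 7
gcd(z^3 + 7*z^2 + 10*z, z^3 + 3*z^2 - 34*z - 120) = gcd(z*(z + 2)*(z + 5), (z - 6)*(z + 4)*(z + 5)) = z + 5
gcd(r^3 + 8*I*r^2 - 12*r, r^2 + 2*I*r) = r^2 + 2*I*r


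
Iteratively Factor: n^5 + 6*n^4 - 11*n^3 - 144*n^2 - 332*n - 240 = (n - 5)*(n^4 + 11*n^3 + 44*n^2 + 76*n + 48) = (n - 5)*(n + 2)*(n^3 + 9*n^2 + 26*n + 24) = (n - 5)*(n + 2)*(n + 3)*(n^2 + 6*n + 8) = (n - 5)*(n + 2)*(n + 3)*(n + 4)*(n + 2)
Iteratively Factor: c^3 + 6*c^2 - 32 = (c + 4)*(c^2 + 2*c - 8) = (c - 2)*(c + 4)*(c + 4)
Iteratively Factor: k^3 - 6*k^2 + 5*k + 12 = (k - 3)*(k^2 - 3*k - 4) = (k - 3)*(k + 1)*(k - 4)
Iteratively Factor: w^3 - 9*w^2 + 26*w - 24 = (w - 3)*(w^2 - 6*w + 8) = (w - 3)*(w - 2)*(w - 4)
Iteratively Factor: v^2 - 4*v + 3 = (v - 3)*(v - 1)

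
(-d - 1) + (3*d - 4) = 2*d - 5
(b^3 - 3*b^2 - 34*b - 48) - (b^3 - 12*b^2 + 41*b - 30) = 9*b^2 - 75*b - 18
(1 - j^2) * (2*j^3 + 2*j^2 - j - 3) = -2*j^5 - 2*j^4 + 3*j^3 + 5*j^2 - j - 3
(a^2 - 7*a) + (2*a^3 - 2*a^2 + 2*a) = 2*a^3 - a^2 - 5*a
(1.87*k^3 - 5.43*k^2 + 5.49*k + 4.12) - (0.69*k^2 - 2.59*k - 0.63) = 1.87*k^3 - 6.12*k^2 + 8.08*k + 4.75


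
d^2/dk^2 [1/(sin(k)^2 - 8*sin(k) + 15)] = 2*(-2*sin(k)^4 + 12*sin(k)^3 + sin(k)^2 - 84*sin(k) + 49)/(sin(k)^2 - 8*sin(k) + 15)^3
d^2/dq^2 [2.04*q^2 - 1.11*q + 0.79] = 4.08000000000000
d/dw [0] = 0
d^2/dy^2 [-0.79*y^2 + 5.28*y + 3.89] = -1.58000000000000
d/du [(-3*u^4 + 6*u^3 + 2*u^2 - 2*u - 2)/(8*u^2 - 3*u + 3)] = (-48*u^5 + 75*u^4 - 72*u^3 + 64*u^2 + 44*u - 12)/(64*u^4 - 48*u^3 + 57*u^2 - 18*u + 9)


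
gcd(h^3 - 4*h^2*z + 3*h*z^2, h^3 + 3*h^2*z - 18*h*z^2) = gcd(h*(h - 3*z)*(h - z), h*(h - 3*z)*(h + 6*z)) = -h^2 + 3*h*z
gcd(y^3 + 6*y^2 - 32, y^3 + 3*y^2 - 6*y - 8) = y^2 + 2*y - 8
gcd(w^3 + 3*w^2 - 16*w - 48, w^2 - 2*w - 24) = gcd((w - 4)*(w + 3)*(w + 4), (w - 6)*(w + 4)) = w + 4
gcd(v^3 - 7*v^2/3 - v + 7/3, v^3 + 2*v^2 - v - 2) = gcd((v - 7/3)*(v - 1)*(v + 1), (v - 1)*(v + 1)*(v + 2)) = v^2 - 1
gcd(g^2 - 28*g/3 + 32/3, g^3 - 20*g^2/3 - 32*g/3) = g - 8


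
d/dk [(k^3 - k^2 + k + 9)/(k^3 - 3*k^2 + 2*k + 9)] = (-2*k^4 + 2*k^3 + k^2 + 36*k - 9)/(k^6 - 6*k^5 + 13*k^4 + 6*k^3 - 50*k^2 + 36*k + 81)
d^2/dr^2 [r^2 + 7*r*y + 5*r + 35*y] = 2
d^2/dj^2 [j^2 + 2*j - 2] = 2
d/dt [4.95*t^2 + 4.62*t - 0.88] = 9.9*t + 4.62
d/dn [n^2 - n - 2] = 2*n - 1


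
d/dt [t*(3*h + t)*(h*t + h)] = h*(6*h*t + 3*h + 3*t^2 + 2*t)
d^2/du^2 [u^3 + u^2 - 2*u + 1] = 6*u + 2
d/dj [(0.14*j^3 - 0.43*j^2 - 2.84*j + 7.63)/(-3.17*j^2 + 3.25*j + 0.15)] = (-0.4438*j^4 + 0.910000000000001*j^3 - 10.3373*j^2 + 48.2452*j - 25.2235)/(10.0489*j^4 - 20.605*j^3 + 9.6115*j^2 + 0.975*j + 0.0225)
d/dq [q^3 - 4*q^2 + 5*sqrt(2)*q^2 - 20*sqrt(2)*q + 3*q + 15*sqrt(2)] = 3*q^2 - 8*q + 10*sqrt(2)*q - 20*sqrt(2) + 3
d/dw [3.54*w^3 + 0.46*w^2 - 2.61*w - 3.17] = 10.62*w^2 + 0.92*w - 2.61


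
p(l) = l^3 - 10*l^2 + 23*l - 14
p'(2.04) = -5.32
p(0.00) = -14.00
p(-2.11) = -116.44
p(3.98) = -17.82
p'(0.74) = 9.84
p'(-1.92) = 72.46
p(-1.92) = -102.10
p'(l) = 3*l^2 - 20*l + 23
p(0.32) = -7.63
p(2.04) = -0.21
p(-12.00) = -3458.00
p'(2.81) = -9.51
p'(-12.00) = 695.00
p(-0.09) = -16.15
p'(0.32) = 16.91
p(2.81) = -6.14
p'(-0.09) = 24.82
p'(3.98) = -9.08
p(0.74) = -2.05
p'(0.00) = 23.00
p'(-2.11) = 78.56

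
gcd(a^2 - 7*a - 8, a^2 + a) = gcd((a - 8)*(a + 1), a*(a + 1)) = a + 1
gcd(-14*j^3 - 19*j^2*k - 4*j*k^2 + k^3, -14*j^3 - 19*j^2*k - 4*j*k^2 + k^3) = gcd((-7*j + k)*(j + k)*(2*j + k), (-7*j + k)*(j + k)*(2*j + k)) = 14*j^3 + 19*j^2*k + 4*j*k^2 - k^3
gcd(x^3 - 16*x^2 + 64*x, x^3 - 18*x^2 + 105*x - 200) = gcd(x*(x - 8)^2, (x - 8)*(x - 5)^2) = x - 8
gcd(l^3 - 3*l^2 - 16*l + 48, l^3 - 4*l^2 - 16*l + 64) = l^2 - 16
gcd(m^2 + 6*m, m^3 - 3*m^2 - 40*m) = m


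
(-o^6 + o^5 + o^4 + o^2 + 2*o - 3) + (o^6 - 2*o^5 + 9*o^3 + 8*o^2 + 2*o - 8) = -o^5 + o^4 + 9*o^3 + 9*o^2 + 4*o - 11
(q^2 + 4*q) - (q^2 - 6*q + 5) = 10*q - 5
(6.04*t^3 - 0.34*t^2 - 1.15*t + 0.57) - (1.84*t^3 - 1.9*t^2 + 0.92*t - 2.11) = 4.2*t^3 + 1.56*t^2 - 2.07*t + 2.68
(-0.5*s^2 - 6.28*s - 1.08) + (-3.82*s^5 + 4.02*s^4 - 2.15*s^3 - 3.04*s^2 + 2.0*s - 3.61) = -3.82*s^5 + 4.02*s^4 - 2.15*s^3 - 3.54*s^2 - 4.28*s - 4.69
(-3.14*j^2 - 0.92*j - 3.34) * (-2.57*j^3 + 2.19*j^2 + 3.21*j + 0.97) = 8.0698*j^5 - 4.5122*j^4 - 3.5104*j^3 - 13.3136*j^2 - 11.6138*j - 3.2398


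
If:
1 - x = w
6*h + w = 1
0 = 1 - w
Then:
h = 0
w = 1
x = 0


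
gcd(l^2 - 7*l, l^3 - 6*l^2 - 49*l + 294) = l - 7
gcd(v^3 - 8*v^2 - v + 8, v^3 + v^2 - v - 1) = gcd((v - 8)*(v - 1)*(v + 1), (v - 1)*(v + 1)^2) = v^2 - 1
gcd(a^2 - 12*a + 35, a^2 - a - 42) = a - 7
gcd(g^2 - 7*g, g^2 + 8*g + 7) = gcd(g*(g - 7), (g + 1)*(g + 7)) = 1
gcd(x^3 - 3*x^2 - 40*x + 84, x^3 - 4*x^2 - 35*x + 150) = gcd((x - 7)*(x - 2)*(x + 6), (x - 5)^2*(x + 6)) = x + 6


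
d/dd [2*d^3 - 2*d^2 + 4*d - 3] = 6*d^2 - 4*d + 4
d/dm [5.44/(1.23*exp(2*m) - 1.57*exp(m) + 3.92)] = (8.5408 - 13.3824*exp(m))*exp(m)/(1.23*exp(2*m) - 1.57*exp(m) + 3.92)^2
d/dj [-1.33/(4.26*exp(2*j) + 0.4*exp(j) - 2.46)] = (11.3316*exp(j) + 0.532)*exp(j)/(4.26*exp(2*j) + 0.4*exp(j) - 2.46)^2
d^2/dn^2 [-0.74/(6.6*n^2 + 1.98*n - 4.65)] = (64.4688*n^2 + 19.34064*n - 0.74*(13.2*n + 1.98)*(26.4*n + 3.96) - 45.4212)/(6.6*n^2 + 1.98*n - 4.65)^3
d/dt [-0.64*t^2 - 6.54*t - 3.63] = -1.28*t - 6.54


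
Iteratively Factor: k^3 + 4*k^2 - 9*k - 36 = (k + 3)*(k^2 + k - 12) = (k + 3)*(k + 4)*(k - 3)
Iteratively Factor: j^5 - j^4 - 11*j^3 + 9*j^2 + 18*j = (j + 3)*(j^4 - 4*j^3 + j^2 + 6*j) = (j - 2)*(j + 3)*(j^3 - 2*j^2 - 3*j) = j*(j - 2)*(j + 3)*(j^2 - 2*j - 3) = j*(j - 3)*(j - 2)*(j + 3)*(j + 1)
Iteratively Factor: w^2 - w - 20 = (w + 4)*(w - 5)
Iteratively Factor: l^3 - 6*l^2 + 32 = (l - 4)*(l^2 - 2*l - 8) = (l - 4)^2*(l + 2)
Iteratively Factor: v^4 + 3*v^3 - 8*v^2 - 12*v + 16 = (v + 2)*(v^3 + v^2 - 10*v + 8) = (v - 2)*(v + 2)*(v^2 + 3*v - 4) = (v - 2)*(v - 1)*(v + 2)*(v + 4)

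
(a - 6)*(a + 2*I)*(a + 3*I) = a^3 - 6*a^2 + 5*I*a^2 - 6*a - 30*I*a + 36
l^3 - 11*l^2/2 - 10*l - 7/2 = (l - 7)*(l + 1/2)*(l + 1)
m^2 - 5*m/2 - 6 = (m - 4)*(m + 3/2)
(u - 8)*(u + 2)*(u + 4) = u^3 - 2*u^2 - 40*u - 64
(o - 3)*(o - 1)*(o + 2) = o^3 - 2*o^2 - 5*o + 6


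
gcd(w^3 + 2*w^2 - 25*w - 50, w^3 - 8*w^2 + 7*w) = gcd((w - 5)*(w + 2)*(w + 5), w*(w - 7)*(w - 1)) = 1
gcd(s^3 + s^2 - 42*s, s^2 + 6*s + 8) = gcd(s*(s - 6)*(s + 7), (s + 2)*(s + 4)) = 1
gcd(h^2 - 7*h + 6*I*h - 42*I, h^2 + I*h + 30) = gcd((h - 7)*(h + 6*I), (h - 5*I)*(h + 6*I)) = h + 6*I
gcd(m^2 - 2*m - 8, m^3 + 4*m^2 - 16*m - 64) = m - 4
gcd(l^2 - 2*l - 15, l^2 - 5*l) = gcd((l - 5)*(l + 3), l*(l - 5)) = l - 5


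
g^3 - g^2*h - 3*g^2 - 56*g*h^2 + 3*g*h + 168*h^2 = (g - 3)*(g - 8*h)*(g + 7*h)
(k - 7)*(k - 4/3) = k^2 - 25*k/3 + 28/3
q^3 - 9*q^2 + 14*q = q*(q - 7)*(q - 2)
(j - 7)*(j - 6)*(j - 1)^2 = j^4 - 15*j^3 + 69*j^2 - 97*j + 42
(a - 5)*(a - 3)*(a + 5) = a^3 - 3*a^2 - 25*a + 75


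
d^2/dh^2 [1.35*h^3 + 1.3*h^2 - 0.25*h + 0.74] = 8.1*h + 2.6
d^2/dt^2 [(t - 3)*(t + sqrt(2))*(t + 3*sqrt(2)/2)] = 6*t - 6 + 5*sqrt(2)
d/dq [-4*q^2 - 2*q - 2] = -8*q - 2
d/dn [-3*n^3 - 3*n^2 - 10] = 3*n*(-3*n - 2)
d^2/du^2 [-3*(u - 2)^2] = -6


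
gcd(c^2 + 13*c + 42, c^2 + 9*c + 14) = c + 7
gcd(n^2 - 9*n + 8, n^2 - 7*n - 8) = n - 8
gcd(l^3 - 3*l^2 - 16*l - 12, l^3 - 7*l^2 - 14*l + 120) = l - 6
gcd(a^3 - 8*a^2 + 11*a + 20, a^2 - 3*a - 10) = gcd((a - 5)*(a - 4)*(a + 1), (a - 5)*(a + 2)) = a - 5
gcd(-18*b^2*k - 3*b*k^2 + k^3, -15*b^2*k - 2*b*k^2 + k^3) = 3*b*k + k^2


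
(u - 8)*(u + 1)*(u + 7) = u^3 - 57*u - 56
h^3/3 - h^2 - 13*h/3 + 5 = (h/3 + 1)*(h - 5)*(h - 1)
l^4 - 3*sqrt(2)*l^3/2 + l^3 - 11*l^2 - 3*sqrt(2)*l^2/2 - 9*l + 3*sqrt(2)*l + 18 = (l - 1)*(l + 2)*(l - 3*sqrt(2))*(l + 3*sqrt(2)/2)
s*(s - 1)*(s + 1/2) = s^3 - s^2/2 - s/2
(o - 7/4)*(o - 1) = o^2 - 11*o/4 + 7/4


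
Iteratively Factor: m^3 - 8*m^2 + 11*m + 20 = (m - 4)*(m^2 - 4*m - 5) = (m - 4)*(m + 1)*(m - 5)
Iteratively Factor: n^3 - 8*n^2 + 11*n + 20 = (n - 4)*(n^2 - 4*n - 5) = (n - 4)*(n + 1)*(n - 5)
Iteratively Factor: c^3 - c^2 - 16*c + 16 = (c + 4)*(c^2 - 5*c + 4) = (c - 4)*(c + 4)*(c - 1)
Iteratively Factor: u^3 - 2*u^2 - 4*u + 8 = (u - 2)*(u^2 - 4) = (u - 2)*(u + 2)*(u - 2)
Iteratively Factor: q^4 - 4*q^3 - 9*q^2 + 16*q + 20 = (q - 5)*(q^3 + q^2 - 4*q - 4) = (q - 5)*(q - 2)*(q^2 + 3*q + 2) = (q - 5)*(q - 2)*(q + 2)*(q + 1)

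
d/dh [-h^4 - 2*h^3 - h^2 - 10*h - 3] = -4*h^3 - 6*h^2 - 2*h - 10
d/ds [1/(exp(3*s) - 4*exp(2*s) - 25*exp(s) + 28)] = (-3*exp(2*s) + 8*exp(s) + 25)*exp(s)/(exp(3*s) - 4*exp(2*s) - 25*exp(s) + 28)^2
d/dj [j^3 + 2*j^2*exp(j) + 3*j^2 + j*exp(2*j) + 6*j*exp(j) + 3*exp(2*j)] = 2*j^2*exp(j) + 3*j^2 + 2*j*exp(2*j) + 10*j*exp(j) + 6*j + 7*exp(2*j) + 6*exp(j)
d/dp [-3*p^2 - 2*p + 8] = -6*p - 2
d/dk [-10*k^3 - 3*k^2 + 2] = 6*k*(-5*k - 1)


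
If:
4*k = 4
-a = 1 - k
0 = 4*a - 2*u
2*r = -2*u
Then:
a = 0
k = 1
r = 0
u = 0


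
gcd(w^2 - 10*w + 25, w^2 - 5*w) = w - 5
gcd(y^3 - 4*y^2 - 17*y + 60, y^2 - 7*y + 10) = y - 5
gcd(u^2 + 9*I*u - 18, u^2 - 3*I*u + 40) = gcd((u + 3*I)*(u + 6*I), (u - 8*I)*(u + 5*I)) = 1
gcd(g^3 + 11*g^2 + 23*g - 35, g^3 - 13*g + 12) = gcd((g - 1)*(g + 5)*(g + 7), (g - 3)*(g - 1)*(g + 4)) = g - 1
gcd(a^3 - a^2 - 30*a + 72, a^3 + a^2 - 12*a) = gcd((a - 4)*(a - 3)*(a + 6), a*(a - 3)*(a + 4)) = a - 3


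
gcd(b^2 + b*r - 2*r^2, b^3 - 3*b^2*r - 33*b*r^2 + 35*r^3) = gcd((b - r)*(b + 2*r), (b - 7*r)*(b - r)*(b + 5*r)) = -b + r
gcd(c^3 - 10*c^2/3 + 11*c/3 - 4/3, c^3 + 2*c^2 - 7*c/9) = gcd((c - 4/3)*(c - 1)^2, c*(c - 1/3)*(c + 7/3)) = 1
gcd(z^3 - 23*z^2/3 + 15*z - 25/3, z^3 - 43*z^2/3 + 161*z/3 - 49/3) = 1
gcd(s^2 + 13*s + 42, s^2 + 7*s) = s + 7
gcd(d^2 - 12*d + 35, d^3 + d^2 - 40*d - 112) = d - 7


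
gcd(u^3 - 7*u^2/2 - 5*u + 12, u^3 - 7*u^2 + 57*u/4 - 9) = u^2 - 11*u/2 + 6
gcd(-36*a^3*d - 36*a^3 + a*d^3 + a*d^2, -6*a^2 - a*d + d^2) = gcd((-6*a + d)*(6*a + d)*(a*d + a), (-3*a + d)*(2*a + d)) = 1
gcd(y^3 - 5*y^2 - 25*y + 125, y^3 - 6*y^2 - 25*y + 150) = y^2 - 25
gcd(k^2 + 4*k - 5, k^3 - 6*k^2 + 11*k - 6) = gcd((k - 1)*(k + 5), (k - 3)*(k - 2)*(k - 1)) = k - 1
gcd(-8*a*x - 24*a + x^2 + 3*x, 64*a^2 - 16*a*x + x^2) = -8*a + x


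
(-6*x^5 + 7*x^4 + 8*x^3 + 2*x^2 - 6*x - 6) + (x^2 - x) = -6*x^5 + 7*x^4 + 8*x^3 + 3*x^2 - 7*x - 6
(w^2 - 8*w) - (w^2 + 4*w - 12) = 12 - 12*w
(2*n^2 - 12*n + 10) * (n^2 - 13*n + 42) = 2*n^4 - 38*n^3 + 250*n^2 - 634*n + 420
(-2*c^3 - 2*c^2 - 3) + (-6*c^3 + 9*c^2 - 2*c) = -8*c^3 + 7*c^2 - 2*c - 3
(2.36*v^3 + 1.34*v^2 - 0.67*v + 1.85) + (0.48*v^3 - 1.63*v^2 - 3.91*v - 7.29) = 2.84*v^3 - 0.29*v^2 - 4.58*v - 5.44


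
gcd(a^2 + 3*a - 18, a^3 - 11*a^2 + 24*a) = a - 3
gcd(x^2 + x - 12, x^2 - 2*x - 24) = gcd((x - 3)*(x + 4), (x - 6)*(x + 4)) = x + 4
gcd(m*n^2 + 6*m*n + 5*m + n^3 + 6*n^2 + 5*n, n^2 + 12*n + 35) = n + 5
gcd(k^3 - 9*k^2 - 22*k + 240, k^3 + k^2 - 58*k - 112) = k - 8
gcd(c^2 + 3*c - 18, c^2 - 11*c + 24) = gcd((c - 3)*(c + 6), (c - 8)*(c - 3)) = c - 3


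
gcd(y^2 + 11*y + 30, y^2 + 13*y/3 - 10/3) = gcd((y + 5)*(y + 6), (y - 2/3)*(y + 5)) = y + 5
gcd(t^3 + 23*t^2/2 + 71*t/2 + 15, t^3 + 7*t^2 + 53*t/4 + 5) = t + 1/2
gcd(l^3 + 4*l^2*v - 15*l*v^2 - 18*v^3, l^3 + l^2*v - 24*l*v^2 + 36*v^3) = -l^2 - 3*l*v + 18*v^2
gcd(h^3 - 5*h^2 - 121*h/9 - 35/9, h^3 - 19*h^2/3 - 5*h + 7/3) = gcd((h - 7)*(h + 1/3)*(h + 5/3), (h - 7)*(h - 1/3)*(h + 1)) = h - 7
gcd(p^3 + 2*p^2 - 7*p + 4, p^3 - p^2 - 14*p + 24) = p + 4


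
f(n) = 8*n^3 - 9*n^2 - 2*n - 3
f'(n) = 24*n^2 - 18*n - 2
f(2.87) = 106.25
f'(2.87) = 144.03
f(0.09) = -3.25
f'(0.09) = -3.43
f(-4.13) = -711.81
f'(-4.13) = 481.71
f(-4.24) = -766.12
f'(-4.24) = 505.78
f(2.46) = 56.71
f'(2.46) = 98.96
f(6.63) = 1919.60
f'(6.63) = 933.63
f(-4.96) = -1190.69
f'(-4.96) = 677.72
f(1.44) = -0.65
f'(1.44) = 21.85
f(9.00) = 5082.00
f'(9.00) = 1780.00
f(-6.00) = -2043.00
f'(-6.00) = 970.00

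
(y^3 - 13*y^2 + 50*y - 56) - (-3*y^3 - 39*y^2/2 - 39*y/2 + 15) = 4*y^3 + 13*y^2/2 + 139*y/2 - 71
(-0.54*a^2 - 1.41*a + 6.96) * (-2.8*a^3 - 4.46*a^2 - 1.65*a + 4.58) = 1.512*a^5 + 6.3564*a^4 - 12.3084*a^3 - 31.1883*a^2 - 17.9418*a + 31.8768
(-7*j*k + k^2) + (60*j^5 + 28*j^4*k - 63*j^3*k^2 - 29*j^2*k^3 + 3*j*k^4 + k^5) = 60*j^5 + 28*j^4*k - 63*j^3*k^2 - 29*j^2*k^3 + 3*j*k^4 - 7*j*k + k^5 + k^2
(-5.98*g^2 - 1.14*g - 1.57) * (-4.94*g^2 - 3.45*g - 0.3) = 29.5412*g^4 + 26.2626*g^3 + 13.4828*g^2 + 5.7585*g + 0.471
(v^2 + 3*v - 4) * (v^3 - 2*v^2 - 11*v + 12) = v^5 + v^4 - 21*v^3 - 13*v^2 + 80*v - 48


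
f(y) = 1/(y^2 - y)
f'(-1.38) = 0.35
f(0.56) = -4.06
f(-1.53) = 0.26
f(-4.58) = 0.04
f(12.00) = 0.01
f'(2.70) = -0.21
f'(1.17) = -33.87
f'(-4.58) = 0.02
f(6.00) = 0.03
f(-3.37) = 0.07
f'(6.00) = -0.01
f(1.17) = 5.03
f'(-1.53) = 0.27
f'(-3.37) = 0.04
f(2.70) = 0.22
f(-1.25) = 0.36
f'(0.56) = -1.98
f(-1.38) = 0.30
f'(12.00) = 0.00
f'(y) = (1 - 2*y)/(y^2 - y)^2 = (1 - 2*y)/(y^2*(y - 1)^2)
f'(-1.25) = 0.44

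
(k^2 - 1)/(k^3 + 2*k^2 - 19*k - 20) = (k - 1)/(k^2 + k - 20)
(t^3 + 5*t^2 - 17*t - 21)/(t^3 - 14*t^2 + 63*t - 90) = (t^2 + 8*t + 7)/(t^2 - 11*t + 30)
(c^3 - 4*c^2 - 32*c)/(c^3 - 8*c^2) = (c + 4)/c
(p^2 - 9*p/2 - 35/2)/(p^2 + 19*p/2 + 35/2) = (p - 7)/(p + 7)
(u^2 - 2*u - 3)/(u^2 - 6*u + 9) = (u + 1)/(u - 3)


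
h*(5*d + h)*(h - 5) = 5*d*h^2 - 25*d*h + h^3 - 5*h^2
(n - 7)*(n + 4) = n^2 - 3*n - 28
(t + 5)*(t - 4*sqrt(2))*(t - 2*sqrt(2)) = t^3 - 6*sqrt(2)*t^2 + 5*t^2 - 30*sqrt(2)*t + 16*t + 80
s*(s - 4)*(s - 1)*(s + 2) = s^4 - 3*s^3 - 6*s^2 + 8*s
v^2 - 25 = (v - 5)*(v + 5)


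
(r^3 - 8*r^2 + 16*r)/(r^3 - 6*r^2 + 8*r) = (r - 4)/(r - 2)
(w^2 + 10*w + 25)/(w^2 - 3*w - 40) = (w + 5)/(w - 8)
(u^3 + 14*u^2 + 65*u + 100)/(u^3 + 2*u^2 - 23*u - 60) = (u^2 + 10*u + 25)/(u^2 - 2*u - 15)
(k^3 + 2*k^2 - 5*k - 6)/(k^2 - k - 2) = k + 3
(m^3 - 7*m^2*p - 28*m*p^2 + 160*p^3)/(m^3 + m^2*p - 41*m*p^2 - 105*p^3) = (-m^2 + 12*m*p - 32*p^2)/(-m^2 + 4*m*p + 21*p^2)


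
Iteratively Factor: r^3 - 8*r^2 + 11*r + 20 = (r - 4)*(r^2 - 4*r - 5) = (r - 4)*(r + 1)*(r - 5)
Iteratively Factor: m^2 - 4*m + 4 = (m - 2)*(m - 2)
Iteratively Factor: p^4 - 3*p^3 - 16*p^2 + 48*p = (p - 4)*(p^3 + p^2 - 12*p) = (p - 4)*(p - 3)*(p^2 + 4*p) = (p - 4)*(p - 3)*(p + 4)*(p)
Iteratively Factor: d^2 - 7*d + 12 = (d - 3)*(d - 4)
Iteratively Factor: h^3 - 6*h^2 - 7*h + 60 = (h - 4)*(h^2 - 2*h - 15) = (h - 4)*(h + 3)*(h - 5)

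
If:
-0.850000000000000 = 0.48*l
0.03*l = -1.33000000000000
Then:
No Solution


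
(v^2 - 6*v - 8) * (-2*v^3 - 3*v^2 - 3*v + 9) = -2*v^5 + 9*v^4 + 31*v^3 + 51*v^2 - 30*v - 72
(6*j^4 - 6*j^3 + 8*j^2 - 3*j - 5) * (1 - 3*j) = -18*j^5 + 24*j^4 - 30*j^3 + 17*j^2 + 12*j - 5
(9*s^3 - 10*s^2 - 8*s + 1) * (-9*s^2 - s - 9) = -81*s^5 + 81*s^4 + s^3 + 89*s^2 + 71*s - 9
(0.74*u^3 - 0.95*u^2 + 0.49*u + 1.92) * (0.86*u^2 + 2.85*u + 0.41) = 0.6364*u^5 + 1.292*u^4 - 1.9827*u^3 + 2.6582*u^2 + 5.6729*u + 0.7872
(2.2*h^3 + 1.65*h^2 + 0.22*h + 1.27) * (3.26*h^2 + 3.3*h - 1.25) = 7.172*h^5 + 12.639*h^4 + 3.4122*h^3 + 2.8037*h^2 + 3.916*h - 1.5875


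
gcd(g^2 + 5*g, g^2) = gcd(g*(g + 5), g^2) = g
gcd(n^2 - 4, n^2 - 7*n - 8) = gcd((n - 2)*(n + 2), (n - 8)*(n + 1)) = 1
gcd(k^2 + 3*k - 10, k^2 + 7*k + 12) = 1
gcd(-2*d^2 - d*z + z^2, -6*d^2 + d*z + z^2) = -2*d + z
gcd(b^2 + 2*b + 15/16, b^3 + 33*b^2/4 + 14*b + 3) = 1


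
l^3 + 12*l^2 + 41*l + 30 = (l + 1)*(l + 5)*(l + 6)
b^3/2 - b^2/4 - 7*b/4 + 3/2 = (b/2 + 1)*(b - 3/2)*(b - 1)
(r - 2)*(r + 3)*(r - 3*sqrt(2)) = r^3 - 3*sqrt(2)*r^2 + r^2 - 6*r - 3*sqrt(2)*r + 18*sqrt(2)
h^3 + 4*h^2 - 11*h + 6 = (h - 1)^2*(h + 6)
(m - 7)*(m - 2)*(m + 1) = m^3 - 8*m^2 + 5*m + 14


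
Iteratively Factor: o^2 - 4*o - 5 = (o - 5)*(o + 1)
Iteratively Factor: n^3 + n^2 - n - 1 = (n + 1)*(n^2 - 1) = (n + 1)^2*(n - 1)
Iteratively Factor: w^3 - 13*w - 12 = (w + 3)*(w^2 - 3*w - 4) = (w + 1)*(w + 3)*(w - 4)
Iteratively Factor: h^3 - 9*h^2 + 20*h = (h - 5)*(h^2 - 4*h) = (h - 5)*(h - 4)*(h)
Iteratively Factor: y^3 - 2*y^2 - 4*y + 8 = (y - 2)*(y^2 - 4) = (y - 2)^2*(y + 2)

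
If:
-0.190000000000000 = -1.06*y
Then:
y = 0.18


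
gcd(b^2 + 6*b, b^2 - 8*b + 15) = 1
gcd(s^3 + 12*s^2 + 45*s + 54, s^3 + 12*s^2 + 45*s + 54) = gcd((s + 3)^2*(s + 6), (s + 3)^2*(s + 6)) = s^3 + 12*s^2 + 45*s + 54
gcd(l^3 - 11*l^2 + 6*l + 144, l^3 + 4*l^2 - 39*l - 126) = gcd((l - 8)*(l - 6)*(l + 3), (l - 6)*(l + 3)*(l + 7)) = l^2 - 3*l - 18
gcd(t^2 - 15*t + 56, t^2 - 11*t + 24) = t - 8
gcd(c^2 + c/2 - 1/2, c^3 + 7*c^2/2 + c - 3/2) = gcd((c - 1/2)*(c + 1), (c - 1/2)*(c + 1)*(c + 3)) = c^2 + c/2 - 1/2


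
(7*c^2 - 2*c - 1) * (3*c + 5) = 21*c^3 + 29*c^2 - 13*c - 5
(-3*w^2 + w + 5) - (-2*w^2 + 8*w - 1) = -w^2 - 7*w + 6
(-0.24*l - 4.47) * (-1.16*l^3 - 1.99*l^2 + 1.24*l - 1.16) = 0.2784*l^4 + 5.6628*l^3 + 8.5977*l^2 - 5.2644*l + 5.1852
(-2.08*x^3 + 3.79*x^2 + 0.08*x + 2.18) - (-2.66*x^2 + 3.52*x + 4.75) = -2.08*x^3 + 6.45*x^2 - 3.44*x - 2.57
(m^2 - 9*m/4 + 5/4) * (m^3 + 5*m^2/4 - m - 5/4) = m^5 - m^4 - 41*m^3/16 + 41*m^2/16 + 25*m/16 - 25/16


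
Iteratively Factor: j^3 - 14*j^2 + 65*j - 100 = (j - 5)*(j^2 - 9*j + 20) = (j - 5)^2*(j - 4)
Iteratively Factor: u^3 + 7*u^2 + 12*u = (u + 3)*(u^2 + 4*u) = (u + 3)*(u + 4)*(u)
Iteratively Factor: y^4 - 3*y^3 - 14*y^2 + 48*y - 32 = (y - 2)*(y^3 - y^2 - 16*y + 16) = (y - 2)*(y - 1)*(y^2 - 16) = (y - 2)*(y - 1)*(y + 4)*(y - 4)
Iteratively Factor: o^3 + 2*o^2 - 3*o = (o - 1)*(o^2 + 3*o) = o*(o - 1)*(o + 3)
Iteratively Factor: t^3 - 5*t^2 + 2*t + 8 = (t + 1)*(t^2 - 6*t + 8) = (t - 2)*(t + 1)*(t - 4)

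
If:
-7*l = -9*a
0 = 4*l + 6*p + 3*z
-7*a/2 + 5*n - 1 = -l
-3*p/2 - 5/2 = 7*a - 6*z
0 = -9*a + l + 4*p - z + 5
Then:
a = 245/862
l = 315/862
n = 2809/8620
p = -710/1293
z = 790/1293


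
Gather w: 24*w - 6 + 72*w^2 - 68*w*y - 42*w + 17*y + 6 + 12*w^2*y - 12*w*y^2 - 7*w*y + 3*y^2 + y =w^2*(12*y + 72) + w*(-12*y^2 - 75*y - 18) + 3*y^2 + 18*y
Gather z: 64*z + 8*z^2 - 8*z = 8*z^2 + 56*z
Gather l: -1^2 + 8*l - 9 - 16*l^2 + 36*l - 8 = -16*l^2 + 44*l - 18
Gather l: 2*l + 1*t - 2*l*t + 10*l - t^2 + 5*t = l*(12 - 2*t) - t^2 + 6*t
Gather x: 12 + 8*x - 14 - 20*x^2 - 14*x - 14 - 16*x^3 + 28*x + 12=-16*x^3 - 20*x^2 + 22*x - 4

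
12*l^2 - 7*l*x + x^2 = (-4*l + x)*(-3*l + x)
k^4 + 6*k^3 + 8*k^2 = k^2*(k + 2)*(k + 4)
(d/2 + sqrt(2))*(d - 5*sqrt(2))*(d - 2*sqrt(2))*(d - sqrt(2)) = d^4/2 - 3*sqrt(2)*d^3 + d^2 + 24*sqrt(2)*d - 40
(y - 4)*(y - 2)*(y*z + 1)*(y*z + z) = y^4*z^2 - 5*y^3*z^2 + y^3*z + 2*y^2*z^2 - 5*y^2*z + 8*y*z^2 + 2*y*z + 8*z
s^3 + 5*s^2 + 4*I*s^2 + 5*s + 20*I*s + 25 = (s + 5)*(s - I)*(s + 5*I)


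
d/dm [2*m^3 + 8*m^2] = 2*m*(3*m + 8)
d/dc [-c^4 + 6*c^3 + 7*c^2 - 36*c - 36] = -4*c^3 + 18*c^2 + 14*c - 36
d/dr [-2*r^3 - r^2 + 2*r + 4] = -6*r^2 - 2*r + 2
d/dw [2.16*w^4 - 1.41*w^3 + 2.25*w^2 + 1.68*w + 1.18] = 8.64*w^3 - 4.23*w^2 + 4.5*w + 1.68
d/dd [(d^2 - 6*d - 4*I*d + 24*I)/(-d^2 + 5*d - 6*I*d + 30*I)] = (d^2*(-1 - 10*I) + 108*I*d - 24 - 300*I)/(d^4 + d^3*(-10 + 12*I) + d^2*(-11 - 120*I) + d*(360 + 300*I) - 900)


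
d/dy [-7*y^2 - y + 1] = -14*y - 1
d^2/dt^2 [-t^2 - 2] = -2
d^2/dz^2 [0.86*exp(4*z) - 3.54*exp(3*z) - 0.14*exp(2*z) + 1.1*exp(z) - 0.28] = (13.76*exp(3*z) - 31.86*exp(2*z) - 0.56*exp(z) + 1.1)*exp(z)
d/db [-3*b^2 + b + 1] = 1 - 6*b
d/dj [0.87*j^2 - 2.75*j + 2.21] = 1.74*j - 2.75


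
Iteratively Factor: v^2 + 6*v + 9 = (v + 3)*(v + 3)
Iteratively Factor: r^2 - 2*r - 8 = (r - 4)*(r + 2)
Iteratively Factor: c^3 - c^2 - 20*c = (c)*(c^2 - c - 20) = c*(c + 4)*(c - 5)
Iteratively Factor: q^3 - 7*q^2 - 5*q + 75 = (q + 3)*(q^2 - 10*q + 25) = (q - 5)*(q + 3)*(q - 5)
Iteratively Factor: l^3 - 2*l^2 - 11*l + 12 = (l + 3)*(l^2 - 5*l + 4) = (l - 4)*(l + 3)*(l - 1)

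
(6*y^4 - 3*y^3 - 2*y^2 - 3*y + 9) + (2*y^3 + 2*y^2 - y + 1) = 6*y^4 - y^3 - 4*y + 10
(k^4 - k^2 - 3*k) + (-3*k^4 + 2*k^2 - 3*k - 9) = -2*k^4 + k^2 - 6*k - 9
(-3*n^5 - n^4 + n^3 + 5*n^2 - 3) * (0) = 0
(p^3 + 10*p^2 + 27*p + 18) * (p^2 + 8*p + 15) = p^5 + 18*p^4 + 122*p^3 + 384*p^2 + 549*p + 270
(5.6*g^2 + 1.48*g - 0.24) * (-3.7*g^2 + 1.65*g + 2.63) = -20.72*g^4 + 3.764*g^3 + 18.058*g^2 + 3.4964*g - 0.6312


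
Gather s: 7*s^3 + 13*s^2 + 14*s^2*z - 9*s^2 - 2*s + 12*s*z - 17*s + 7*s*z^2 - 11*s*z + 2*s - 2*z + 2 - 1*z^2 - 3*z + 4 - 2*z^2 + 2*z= 7*s^3 + s^2*(14*z + 4) + s*(7*z^2 + z - 17) - 3*z^2 - 3*z + 6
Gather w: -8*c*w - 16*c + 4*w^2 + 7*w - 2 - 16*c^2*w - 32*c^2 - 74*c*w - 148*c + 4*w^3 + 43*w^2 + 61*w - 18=-32*c^2 - 164*c + 4*w^3 + 47*w^2 + w*(-16*c^2 - 82*c + 68) - 20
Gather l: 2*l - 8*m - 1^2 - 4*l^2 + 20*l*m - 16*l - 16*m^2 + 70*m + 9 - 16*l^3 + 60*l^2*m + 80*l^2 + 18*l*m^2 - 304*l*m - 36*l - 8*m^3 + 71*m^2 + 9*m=-16*l^3 + l^2*(60*m + 76) + l*(18*m^2 - 284*m - 50) - 8*m^3 + 55*m^2 + 71*m + 8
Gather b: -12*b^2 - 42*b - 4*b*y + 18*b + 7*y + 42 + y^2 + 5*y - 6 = -12*b^2 + b*(-4*y - 24) + y^2 + 12*y + 36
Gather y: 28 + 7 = 35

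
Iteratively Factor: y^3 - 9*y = (y)*(y^2 - 9) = y*(y - 3)*(y + 3)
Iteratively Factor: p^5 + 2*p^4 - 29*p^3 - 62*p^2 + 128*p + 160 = (p + 4)*(p^4 - 2*p^3 - 21*p^2 + 22*p + 40) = (p + 4)^2*(p^3 - 6*p^2 + 3*p + 10) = (p - 5)*(p + 4)^2*(p^2 - p - 2) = (p - 5)*(p + 1)*(p + 4)^2*(p - 2)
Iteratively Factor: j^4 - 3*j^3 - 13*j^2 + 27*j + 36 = (j + 3)*(j^3 - 6*j^2 + 5*j + 12) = (j - 3)*(j + 3)*(j^2 - 3*j - 4) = (j - 4)*(j - 3)*(j + 3)*(j + 1)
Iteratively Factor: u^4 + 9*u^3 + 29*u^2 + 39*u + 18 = (u + 3)*(u^3 + 6*u^2 + 11*u + 6) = (u + 3)^2*(u^2 + 3*u + 2) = (u + 2)*(u + 3)^2*(u + 1)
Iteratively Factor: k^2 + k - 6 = (k - 2)*(k + 3)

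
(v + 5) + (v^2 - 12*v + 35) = v^2 - 11*v + 40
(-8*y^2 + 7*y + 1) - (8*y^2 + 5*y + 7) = -16*y^2 + 2*y - 6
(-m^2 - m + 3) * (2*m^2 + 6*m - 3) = -2*m^4 - 8*m^3 + 3*m^2 + 21*m - 9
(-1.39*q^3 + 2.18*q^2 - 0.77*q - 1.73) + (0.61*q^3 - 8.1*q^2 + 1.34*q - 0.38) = -0.78*q^3 - 5.92*q^2 + 0.57*q - 2.11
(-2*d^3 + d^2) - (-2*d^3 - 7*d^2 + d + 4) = 8*d^2 - d - 4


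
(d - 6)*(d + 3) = d^2 - 3*d - 18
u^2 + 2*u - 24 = (u - 4)*(u + 6)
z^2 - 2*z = z*(z - 2)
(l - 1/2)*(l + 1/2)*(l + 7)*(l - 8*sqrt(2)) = l^4 - 8*sqrt(2)*l^3 + 7*l^3 - 56*sqrt(2)*l^2 - l^2/4 - 7*l/4 + 2*sqrt(2)*l + 14*sqrt(2)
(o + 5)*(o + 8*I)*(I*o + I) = I*o^3 - 8*o^2 + 6*I*o^2 - 48*o + 5*I*o - 40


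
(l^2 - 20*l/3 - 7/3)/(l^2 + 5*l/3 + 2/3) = (3*l^2 - 20*l - 7)/(3*l^2 + 5*l + 2)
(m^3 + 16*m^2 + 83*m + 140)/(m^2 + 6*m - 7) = (m^2 + 9*m + 20)/(m - 1)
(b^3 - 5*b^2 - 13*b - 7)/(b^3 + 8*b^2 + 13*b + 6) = (b - 7)/(b + 6)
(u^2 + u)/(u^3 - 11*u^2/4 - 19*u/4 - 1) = 4*u/(4*u^2 - 15*u - 4)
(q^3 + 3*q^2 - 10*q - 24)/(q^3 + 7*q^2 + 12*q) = (q^2 - q - 6)/(q*(q + 3))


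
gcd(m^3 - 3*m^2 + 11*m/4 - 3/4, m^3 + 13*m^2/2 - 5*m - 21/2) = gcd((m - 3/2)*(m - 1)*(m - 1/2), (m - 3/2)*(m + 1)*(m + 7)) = m - 3/2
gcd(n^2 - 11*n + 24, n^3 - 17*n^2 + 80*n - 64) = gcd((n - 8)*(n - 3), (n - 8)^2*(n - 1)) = n - 8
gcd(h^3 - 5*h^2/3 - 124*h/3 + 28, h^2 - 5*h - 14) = h - 7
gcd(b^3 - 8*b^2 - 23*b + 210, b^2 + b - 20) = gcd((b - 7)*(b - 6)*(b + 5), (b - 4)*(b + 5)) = b + 5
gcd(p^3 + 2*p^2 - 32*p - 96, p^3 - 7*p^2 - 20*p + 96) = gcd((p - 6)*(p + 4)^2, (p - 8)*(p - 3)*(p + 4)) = p + 4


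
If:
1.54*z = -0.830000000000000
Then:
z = -0.54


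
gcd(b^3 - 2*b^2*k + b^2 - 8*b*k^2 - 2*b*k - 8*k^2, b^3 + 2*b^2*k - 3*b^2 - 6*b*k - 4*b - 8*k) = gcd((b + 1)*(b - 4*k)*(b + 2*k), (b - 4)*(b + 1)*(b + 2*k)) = b^2 + 2*b*k + b + 2*k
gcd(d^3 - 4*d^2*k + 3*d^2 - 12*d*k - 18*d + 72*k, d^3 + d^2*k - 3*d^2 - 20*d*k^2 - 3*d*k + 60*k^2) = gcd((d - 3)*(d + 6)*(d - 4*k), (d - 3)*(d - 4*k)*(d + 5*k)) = d^2 - 4*d*k - 3*d + 12*k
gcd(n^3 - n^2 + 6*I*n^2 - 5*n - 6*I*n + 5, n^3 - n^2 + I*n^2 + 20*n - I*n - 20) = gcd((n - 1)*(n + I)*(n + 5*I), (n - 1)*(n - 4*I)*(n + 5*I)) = n^2 + n*(-1 + 5*I) - 5*I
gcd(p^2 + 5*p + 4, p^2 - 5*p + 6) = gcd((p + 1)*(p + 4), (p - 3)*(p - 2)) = 1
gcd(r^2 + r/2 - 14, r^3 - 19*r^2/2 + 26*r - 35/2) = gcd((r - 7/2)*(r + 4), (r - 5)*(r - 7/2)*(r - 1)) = r - 7/2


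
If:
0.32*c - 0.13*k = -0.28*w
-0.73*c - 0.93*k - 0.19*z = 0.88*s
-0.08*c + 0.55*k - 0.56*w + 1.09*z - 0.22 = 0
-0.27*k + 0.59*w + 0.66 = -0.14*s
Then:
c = 0.997674769279856*z + 1.07502584196736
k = -5.68516507171283*z - 1.31729128104041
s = 4.9646601535439*z + 0.50035457583115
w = -3.77974066247222*z - 1.8402004855886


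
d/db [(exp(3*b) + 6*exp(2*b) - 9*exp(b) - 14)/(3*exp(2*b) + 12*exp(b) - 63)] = (exp(2*b) - 6*exp(b) + 5)*exp(b)/(3*(exp(2*b) - 6*exp(b) + 9))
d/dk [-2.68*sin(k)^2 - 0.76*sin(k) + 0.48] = -(5.36*sin(k) + 0.76)*cos(k)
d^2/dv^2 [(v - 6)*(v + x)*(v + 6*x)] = 6*v + 14*x - 12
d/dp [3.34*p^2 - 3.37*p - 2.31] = 6.68*p - 3.37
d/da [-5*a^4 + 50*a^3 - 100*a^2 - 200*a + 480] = -20*a^3 + 150*a^2 - 200*a - 200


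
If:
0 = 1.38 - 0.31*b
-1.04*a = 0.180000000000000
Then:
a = -0.17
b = 4.45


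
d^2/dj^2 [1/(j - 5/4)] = 128/(4*j - 5)^3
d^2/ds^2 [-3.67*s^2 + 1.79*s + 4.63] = -7.34000000000000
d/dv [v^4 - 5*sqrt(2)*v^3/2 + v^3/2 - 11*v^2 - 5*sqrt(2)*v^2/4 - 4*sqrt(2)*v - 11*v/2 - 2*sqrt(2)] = 4*v^3 - 15*sqrt(2)*v^2/2 + 3*v^2/2 - 22*v - 5*sqrt(2)*v/2 - 4*sqrt(2) - 11/2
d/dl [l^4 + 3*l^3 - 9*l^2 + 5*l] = 4*l^3 + 9*l^2 - 18*l + 5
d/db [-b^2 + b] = 1 - 2*b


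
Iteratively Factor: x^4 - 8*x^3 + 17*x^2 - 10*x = (x - 2)*(x^3 - 6*x^2 + 5*x) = (x - 5)*(x - 2)*(x^2 - x) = x*(x - 5)*(x - 2)*(x - 1)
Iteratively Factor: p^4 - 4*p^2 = (p)*(p^3 - 4*p) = p*(p + 2)*(p^2 - 2*p) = p*(p - 2)*(p + 2)*(p)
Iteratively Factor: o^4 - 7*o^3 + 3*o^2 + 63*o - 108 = (o - 3)*(o^3 - 4*o^2 - 9*o + 36) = (o - 3)^2*(o^2 - o - 12) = (o - 4)*(o - 3)^2*(o + 3)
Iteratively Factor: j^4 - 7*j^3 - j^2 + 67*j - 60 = (j - 1)*(j^3 - 6*j^2 - 7*j + 60) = (j - 1)*(j + 3)*(j^2 - 9*j + 20) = (j - 4)*(j - 1)*(j + 3)*(j - 5)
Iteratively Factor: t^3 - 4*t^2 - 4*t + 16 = (t - 2)*(t^2 - 2*t - 8) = (t - 2)*(t + 2)*(t - 4)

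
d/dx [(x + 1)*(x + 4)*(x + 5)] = 3*x^2 + 20*x + 29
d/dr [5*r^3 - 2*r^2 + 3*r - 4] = 15*r^2 - 4*r + 3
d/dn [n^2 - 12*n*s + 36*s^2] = 2*n - 12*s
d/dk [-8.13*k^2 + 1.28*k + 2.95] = 1.28 - 16.26*k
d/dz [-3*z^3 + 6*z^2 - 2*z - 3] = -9*z^2 + 12*z - 2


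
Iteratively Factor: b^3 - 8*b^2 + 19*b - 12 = (b - 4)*(b^2 - 4*b + 3) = (b - 4)*(b - 1)*(b - 3)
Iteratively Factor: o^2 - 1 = (o + 1)*(o - 1)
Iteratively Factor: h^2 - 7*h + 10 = (h - 2)*(h - 5)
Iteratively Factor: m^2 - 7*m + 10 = (m - 5)*(m - 2)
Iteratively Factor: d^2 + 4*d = (d)*(d + 4)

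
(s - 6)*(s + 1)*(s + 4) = s^3 - s^2 - 26*s - 24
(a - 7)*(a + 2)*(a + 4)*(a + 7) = a^4 + 6*a^3 - 41*a^2 - 294*a - 392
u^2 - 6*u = u*(u - 6)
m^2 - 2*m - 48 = (m - 8)*(m + 6)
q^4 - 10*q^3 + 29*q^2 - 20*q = q*(q - 5)*(q - 4)*(q - 1)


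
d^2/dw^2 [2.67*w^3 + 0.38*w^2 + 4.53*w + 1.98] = 16.02*w + 0.76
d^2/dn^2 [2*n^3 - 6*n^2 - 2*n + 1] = 12*n - 12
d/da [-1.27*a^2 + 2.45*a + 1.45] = 2.45 - 2.54*a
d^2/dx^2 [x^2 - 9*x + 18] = 2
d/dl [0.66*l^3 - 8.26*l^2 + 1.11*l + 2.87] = 1.98*l^2 - 16.52*l + 1.11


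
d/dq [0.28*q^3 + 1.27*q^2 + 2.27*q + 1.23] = 0.84*q^2 + 2.54*q + 2.27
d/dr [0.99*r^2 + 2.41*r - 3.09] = 1.98*r + 2.41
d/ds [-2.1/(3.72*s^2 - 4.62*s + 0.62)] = (15.624*s - 9.702)/(3.72*s^2 - 4.62*s + 0.62)^2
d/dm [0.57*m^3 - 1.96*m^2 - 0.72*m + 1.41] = 1.71*m^2 - 3.92*m - 0.72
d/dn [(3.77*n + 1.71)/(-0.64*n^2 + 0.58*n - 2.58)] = (2.4128*n^2 + 2.1888*n - 10.7184)/(0.4096*n^4 - 0.7424*n^3 + 3.6388*n^2 - 2.9928*n + 6.6564)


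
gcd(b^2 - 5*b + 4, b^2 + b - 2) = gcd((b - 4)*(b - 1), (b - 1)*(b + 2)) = b - 1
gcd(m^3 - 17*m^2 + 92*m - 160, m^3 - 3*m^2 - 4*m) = m - 4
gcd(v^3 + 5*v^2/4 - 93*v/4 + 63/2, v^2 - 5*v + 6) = v - 3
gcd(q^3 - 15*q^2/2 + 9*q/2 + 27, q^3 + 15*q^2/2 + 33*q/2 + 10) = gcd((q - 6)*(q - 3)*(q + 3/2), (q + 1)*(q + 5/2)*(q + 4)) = 1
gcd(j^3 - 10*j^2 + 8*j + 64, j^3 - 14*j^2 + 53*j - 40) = j - 8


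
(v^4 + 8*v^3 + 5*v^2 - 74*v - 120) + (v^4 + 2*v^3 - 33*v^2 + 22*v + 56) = 2*v^4 + 10*v^3 - 28*v^2 - 52*v - 64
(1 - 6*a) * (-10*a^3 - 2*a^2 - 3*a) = 60*a^4 + 2*a^3 + 16*a^2 - 3*a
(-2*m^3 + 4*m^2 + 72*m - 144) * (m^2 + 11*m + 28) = -2*m^5 - 18*m^4 + 60*m^3 + 760*m^2 + 432*m - 4032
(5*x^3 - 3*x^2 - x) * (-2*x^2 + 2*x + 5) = -10*x^5 + 16*x^4 + 21*x^3 - 17*x^2 - 5*x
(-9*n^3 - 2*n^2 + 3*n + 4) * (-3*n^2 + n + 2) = 27*n^5 - 3*n^4 - 29*n^3 - 13*n^2 + 10*n + 8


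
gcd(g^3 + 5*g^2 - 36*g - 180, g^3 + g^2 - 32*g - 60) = g^2 - g - 30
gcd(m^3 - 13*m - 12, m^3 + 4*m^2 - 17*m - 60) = m^2 - m - 12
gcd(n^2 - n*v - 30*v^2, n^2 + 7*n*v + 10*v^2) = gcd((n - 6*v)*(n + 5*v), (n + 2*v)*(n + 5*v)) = n + 5*v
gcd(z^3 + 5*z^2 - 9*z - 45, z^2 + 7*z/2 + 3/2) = z + 3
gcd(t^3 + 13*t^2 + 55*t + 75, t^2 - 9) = t + 3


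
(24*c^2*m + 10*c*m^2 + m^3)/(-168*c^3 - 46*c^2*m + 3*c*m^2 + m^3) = -m/(7*c - m)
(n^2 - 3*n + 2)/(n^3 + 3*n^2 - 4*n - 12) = (n - 1)/(n^2 + 5*n + 6)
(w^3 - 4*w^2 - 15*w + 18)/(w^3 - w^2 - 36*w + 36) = (w + 3)/(w + 6)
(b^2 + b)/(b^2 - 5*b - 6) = b/(b - 6)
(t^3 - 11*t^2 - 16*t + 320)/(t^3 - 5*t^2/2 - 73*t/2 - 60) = 2*(t^2 - 3*t - 40)/(2*t^2 + 11*t + 15)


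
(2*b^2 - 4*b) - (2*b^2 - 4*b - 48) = 48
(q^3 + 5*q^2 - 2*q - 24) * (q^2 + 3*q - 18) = q^5 + 8*q^4 - 5*q^3 - 120*q^2 - 36*q + 432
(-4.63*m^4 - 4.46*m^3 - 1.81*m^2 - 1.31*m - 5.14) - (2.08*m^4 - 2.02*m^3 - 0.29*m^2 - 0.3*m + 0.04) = -6.71*m^4 - 2.44*m^3 - 1.52*m^2 - 1.01*m - 5.18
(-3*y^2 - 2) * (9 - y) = 3*y^3 - 27*y^2 + 2*y - 18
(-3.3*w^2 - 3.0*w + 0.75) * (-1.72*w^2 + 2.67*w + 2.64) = 5.676*w^4 - 3.651*w^3 - 18.012*w^2 - 5.9175*w + 1.98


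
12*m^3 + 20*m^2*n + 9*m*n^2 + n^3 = (m + n)*(2*m + n)*(6*m + n)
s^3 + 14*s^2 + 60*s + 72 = (s + 2)*(s + 6)^2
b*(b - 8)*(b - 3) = b^3 - 11*b^2 + 24*b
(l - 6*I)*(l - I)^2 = l^3 - 8*I*l^2 - 13*l + 6*I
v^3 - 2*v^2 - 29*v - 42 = (v - 7)*(v + 2)*(v + 3)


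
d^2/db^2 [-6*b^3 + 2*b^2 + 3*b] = 4 - 36*b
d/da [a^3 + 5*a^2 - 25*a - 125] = 3*a^2 + 10*a - 25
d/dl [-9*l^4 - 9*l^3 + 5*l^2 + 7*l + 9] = -36*l^3 - 27*l^2 + 10*l + 7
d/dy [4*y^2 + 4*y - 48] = 8*y + 4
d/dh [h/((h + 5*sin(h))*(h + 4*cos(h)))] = (4*h^2*sin(h) - 5*h^2*cos(h) - h^2 - 20*h*cos(2*h) + 10*sin(2*h))/((h + 5*sin(h))^2*(h + 4*cos(h))^2)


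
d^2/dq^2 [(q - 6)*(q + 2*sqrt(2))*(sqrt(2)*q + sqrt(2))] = 6*sqrt(2)*q - 10*sqrt(2) + 8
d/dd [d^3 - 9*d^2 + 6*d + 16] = 3*d^2 - 18*d + 6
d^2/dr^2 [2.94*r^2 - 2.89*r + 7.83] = 5.88000000000000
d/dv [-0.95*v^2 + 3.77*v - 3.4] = 3.77 - 1.9*v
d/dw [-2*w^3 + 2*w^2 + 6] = 2*w*(2 - 3*w)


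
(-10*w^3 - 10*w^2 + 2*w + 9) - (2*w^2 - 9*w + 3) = -10*w^3 - 12*w^2 + 11*w + 6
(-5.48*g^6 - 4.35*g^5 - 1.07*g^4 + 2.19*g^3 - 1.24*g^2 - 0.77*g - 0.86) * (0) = 0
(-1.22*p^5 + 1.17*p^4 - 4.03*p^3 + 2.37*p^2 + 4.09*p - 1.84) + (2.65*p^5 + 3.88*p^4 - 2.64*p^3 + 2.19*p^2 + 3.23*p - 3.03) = 1.43*p^5 + 5.05*p^4 - 6.67*p^3 + 4.56*p^2 + 7.32*p - 4.87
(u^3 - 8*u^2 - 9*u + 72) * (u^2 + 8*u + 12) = u^5 - 61*u^3 - 96*u^2 + 468*u + 864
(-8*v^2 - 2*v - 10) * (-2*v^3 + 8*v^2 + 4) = 16*v^5 - 60*v^4 + 4*v^3 - 112*v^2 - 8*v - 40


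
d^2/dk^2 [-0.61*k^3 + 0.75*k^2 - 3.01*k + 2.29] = 1.5 - 3.66*k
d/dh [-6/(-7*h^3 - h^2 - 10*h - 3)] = 6*(-21*h^2 - 2*h - 10)/(7*h^3 + h^2 + 10*h + 3)^2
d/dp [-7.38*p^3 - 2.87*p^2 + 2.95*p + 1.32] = -22.14*p^2 - 5.74*p + 2.95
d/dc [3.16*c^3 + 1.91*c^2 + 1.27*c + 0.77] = 9.48*c^2 + 3.82*c + 1.27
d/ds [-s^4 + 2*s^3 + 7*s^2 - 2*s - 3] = -4*s^3 + 6*s^2 + 14*s - 2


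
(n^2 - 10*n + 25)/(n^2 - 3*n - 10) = (n - 5)/(n + 2)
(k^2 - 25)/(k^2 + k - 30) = (k + 5)/(k + 6)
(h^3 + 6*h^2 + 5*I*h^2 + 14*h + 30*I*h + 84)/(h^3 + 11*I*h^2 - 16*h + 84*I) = (h + 6)/(h + 6*I)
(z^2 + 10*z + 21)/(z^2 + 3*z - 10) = (z^2 + 10*z + 21)/(z^2 + 3*z - 10)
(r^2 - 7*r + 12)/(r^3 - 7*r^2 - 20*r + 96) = (r - 4)/(r^2 - 4*r - 32)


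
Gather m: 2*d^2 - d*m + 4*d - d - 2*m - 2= 2*d^2 + 3*d + m*(-d - 2) - 2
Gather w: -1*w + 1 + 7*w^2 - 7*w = 7*w^2 - 8*w + 1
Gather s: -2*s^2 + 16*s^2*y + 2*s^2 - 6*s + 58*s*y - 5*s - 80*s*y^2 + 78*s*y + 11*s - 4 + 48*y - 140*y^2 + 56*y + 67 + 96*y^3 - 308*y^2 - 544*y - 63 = 16*s^2*y + s*(-80*y^2 + 136*y) + 96*y^3 - 448*y^2 - 440*y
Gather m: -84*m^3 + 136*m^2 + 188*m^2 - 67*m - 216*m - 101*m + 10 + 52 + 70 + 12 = -84*m^3 + 324*m^2 - 384*m + 144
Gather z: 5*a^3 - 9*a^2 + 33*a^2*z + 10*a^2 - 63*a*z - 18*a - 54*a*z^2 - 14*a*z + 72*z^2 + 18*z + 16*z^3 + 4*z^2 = 5*a^3 + a^2 - 18*a + 16*z^3 + z^2*(76 - 54*a) + z*(33*a^2 - 77*a + 18)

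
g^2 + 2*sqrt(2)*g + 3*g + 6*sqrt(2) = (g + 3)*(g + 2*sqrt(2))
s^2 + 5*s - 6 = (s - 1)*(s + 6)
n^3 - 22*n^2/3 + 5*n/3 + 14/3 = (n - 7)*(n - 1)*(n + 2/3)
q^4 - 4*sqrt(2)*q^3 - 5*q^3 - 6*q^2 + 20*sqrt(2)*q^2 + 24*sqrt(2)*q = q*(q - 6)*(q + 1)*(q - 4*sqrt(2))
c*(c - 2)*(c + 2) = c^3 - 4*c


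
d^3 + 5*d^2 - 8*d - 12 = (d - 2)*(d + 1)*(d + 6)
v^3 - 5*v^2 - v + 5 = (v - 5)*(v - 1)*(v + 1)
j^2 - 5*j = j*(j - 5)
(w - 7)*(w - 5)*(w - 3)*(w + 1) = w^4 - 14*w^3 + 56*w^2 - 34*w - 105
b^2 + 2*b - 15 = (b - 3)*(b + 5)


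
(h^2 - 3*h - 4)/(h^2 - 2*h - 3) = (h - 4)/(h - 3)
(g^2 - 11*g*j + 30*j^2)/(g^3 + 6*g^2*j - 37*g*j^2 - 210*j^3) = (g - 5*j)/(g^2 + 12*g*j + 35*j^2)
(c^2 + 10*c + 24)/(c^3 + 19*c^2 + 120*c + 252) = (c + 4)/(c^2 + 13*c + 42)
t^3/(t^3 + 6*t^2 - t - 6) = t^3/(t^3 + 6*t^2 - t - 6)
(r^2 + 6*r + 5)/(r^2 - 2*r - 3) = (r + 5)/(r - 3)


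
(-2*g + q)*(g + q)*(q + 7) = -2*g^2*q - 14*g^2 - g*q^2 - 7*g*q + q^3 + 7*q^2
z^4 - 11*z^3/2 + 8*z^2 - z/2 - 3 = (z - 3)*(z - 2)*(z - 1)*(z + 1/2)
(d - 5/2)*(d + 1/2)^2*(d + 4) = d^4 + 5*d^3/2 - 33*d^2/4 - 77*d/8 - 5/2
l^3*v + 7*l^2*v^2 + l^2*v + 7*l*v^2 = l*(l + 7*v)*(l*v + v)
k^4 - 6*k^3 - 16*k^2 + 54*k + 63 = (k - 7)*(k - 3)*(k + 1)*(k + 3)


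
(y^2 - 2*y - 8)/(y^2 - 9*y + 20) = (y + 2)/(y - 5)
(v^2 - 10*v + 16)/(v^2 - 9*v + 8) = (v - 2)/(v - 1)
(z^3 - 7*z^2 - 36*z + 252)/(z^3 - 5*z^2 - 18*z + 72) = (z^2 - z - 42)/(z^2 + z - 12)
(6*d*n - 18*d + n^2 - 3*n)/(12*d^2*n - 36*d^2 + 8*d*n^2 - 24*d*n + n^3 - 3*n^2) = 1/(2*d + n)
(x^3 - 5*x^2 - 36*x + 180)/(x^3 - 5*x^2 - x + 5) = (x^2 - 36)/(x^2 - 1)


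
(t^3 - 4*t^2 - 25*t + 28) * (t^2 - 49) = t^5 - 4*t^4 - 74*t^3 + 224*t^2 + 1225*t - 1372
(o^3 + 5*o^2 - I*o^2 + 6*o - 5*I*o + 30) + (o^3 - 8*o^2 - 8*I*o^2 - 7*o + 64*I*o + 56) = 2*o^3 - 3*o^2 - 9*I*o^2 - o + 59*I*o + 86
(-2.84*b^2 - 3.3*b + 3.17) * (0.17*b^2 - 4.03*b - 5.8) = -0.4828*b^4 + 10.8842*b^3 + 30.3099*b^2 + 6.3649*b - 18.386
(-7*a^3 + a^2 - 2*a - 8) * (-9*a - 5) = 63*a^4 + 26*a^3 + 13*a^2 + 82*a + 40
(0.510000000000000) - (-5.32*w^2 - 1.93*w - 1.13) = 5.32*w^2 + 1.93*w + 1.64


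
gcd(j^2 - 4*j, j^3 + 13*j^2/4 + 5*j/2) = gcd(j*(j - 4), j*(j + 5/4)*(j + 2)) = j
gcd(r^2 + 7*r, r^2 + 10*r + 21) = r + 7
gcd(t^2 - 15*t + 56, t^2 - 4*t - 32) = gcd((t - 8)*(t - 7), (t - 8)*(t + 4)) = t - 8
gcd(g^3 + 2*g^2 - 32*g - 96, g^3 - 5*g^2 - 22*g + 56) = g + 4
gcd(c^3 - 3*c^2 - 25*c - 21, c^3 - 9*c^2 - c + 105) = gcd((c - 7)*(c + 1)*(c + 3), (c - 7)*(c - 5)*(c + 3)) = c^2 - 4*c - 21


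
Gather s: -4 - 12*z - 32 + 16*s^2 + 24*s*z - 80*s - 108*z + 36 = 16*s^2 + s*(24*z - 80) - 120*z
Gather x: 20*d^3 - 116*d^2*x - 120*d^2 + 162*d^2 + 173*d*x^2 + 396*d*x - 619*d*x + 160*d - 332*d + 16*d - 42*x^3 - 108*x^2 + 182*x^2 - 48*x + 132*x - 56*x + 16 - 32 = 20*d^3 + 42*d^2 - 156*d - 42*x^3 + x^2*(173*d + 74) + x*(-116*d^2 - 223*d + 28) - 16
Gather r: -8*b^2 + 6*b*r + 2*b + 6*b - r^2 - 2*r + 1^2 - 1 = -8*b^2 + 8*b - r^2 + r*(6*b - 2)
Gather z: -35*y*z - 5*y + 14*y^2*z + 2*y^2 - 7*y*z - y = 2*y^2 - 6*y + z*(14*y^2 - 42*y)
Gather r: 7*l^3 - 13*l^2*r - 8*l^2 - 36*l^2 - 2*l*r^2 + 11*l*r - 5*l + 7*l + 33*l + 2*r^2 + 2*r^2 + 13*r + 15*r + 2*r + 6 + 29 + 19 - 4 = 7*l^3 - 44*l^2 + 35*l + r^2*(4 - 2*l) + r*(-13*l^2 + 11*l + 30) + 50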